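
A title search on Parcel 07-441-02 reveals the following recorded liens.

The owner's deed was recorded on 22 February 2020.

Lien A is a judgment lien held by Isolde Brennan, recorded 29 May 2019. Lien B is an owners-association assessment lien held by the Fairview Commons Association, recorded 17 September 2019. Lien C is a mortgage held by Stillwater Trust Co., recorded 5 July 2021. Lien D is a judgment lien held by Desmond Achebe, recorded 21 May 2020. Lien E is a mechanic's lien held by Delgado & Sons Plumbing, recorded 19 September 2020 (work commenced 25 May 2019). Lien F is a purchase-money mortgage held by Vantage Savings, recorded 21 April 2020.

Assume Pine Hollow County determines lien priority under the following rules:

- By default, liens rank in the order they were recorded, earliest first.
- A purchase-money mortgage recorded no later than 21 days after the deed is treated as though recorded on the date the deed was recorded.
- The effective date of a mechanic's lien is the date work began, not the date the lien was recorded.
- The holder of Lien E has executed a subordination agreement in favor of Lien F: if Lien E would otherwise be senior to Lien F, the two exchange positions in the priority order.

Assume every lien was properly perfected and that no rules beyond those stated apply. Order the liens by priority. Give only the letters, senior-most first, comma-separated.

F, A, B, E, D, C

Effective dates after the stated exceptions: E relates back to 25 May 2019 (work commenced); F missed the 21-day window (59 days after the deed), so its recording date stands.
Sorted by effective date: E (25 May 2019), A (29 May 2019), B (17 September 2019), F (21 April 2020), D (21 May 2020), C (5 July 2021).
The subordination applies — E was senior to F — so E and F swap.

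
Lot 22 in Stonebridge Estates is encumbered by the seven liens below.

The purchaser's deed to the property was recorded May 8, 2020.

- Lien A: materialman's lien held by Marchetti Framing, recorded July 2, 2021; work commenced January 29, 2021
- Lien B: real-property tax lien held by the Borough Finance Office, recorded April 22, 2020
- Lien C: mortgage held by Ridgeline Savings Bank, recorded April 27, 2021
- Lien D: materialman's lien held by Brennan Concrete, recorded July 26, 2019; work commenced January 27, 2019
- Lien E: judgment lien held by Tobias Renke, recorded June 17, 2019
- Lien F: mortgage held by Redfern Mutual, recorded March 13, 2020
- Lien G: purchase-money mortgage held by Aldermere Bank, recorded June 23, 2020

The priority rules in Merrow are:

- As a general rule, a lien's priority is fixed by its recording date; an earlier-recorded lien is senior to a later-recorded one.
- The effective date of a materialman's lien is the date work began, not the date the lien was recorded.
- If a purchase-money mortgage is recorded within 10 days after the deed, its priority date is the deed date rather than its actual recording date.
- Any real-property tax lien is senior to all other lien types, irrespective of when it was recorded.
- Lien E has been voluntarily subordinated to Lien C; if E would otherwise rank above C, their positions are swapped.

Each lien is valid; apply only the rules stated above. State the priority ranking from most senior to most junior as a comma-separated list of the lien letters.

Adjusting effective dates: A's effective date is January 29, 2021, when work began; D is treated as recorded January 27, 2019, the work-commencement date; G was recorded 46 days after the deed, outside the 10-day window, so it keeps its recording date.
B, as a real-property tax lien, has superpriority and ranks first.
The other liens, earliest effective date first: D (January 27, 2019), E (June 17, 2019), F (March 13, 2020), G (June 23, 2020), A (January 29, 2021), C (April 27, 2021).
E is senior to C before the subordination, so the two trade places.

B, D, C, F, G, A, E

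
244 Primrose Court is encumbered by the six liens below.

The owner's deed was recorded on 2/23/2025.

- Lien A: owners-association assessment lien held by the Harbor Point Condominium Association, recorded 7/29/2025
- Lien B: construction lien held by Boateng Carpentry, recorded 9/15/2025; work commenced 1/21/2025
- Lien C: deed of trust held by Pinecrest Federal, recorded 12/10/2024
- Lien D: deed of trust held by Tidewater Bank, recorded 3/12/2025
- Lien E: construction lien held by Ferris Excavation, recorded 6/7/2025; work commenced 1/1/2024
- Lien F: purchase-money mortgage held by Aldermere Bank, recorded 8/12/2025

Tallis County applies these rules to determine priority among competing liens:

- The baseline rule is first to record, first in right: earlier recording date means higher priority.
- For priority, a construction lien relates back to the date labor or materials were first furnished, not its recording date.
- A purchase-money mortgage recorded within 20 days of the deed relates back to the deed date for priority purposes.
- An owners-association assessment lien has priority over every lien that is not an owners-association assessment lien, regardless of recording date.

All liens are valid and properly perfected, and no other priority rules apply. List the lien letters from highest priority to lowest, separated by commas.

A, E, C, B, D, F

First, effective dates: B's effective date is 1/21/2025, when work began; E relates back to 1/1/2024 (work commenced); F was recorded 170 days after the deed — beyond 20 days — so no relation-back applies.
A is an owners-association assessment lien, so it outranks all other liens regardless of date.
Among the remaining liens, by effective date: E (1/1/2024), C (12/10/2024), B (1/21/2025), D (3/12/2025), F (8/12/2025).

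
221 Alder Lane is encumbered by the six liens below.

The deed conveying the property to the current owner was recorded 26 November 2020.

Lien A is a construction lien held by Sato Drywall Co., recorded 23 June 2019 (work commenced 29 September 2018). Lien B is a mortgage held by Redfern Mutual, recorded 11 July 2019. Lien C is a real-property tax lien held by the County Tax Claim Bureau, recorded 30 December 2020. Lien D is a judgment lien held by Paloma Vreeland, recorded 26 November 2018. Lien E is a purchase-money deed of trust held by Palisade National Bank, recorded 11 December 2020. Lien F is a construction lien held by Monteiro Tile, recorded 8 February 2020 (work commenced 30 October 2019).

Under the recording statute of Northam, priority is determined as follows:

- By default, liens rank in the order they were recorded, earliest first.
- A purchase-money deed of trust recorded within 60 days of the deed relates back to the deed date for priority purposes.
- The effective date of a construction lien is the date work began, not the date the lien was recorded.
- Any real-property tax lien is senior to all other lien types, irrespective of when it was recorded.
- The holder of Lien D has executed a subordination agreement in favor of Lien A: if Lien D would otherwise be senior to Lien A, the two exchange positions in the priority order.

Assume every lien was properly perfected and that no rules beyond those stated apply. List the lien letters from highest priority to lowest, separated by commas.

C, A, D, B, F, E

Adjusting effective dates: A is treated as recorded 29 September 2018, the work-commencement date; E relates back to the deed date 26 November 2020; F is treated as recorded 30 October 2019, the work-commencement date.
As a real-property tax lien, C is senior to every other lien.
Ordering the rest by effective date: A (29 September 2018), D (26 November 2018), B (11 July 2019), F (30 October 2019), E (26 November 2020).
D is already junior to A, so the subordination agreement changes nothing.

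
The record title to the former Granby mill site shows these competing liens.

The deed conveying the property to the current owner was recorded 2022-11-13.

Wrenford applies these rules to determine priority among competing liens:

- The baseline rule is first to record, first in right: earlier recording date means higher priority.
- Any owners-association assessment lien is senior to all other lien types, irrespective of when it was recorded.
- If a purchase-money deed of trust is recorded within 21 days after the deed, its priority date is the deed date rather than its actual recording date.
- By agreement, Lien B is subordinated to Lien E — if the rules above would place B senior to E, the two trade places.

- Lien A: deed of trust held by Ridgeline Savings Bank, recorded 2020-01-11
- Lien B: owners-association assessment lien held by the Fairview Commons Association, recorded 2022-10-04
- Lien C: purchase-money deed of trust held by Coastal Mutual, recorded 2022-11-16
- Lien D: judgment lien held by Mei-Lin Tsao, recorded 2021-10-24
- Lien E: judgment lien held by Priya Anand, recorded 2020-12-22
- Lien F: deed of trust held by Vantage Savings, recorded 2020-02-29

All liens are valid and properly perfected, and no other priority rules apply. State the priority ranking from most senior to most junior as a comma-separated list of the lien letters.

Effective dates after the stated exceptions: C was recorded within the 21-day window, so its effective date is the deed date 2022-11-13.
As an owners-association assessment lien, B is senior to every other lien.
Among the remaining liens, by effective date: A (2020-01-11), F (2020-02-29), E (2020-12-22), D (2021-10-24), C (2022-11-13).
Because B would otherwise rank above E, the subordination swaps them.

E, A, F, B, D, C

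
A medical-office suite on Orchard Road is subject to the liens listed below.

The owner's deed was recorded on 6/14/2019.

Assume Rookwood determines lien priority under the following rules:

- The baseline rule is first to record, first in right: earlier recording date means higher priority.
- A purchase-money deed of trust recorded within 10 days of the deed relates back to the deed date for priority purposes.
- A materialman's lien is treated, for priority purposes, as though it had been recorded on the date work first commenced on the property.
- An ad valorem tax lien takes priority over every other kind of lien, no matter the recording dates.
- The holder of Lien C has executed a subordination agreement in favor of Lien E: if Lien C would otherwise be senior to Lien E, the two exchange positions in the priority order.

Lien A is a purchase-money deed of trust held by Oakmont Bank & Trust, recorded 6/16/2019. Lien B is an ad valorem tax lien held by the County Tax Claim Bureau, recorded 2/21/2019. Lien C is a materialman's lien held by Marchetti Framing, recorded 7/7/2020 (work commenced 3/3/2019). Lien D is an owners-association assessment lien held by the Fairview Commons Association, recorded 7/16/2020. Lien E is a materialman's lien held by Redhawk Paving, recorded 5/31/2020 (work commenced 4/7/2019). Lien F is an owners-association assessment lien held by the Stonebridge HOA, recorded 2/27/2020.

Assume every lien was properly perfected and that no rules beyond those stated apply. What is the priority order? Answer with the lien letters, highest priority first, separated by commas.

Effective dates: A's effective date is the deed date, 6/14/2019; C is treated as recorded 3/3/2019, the work-commencement date; E is treated as recorded 4/7/2019, the work-commencement date.
B is an ad valorem tax lien and takes priority over every other lien.
Ordering the rest by effective date: C (3/3/2019), E (4/7/2019), A (6/14/2019), F (2/27/2020), D (7/16/2020).
Because C would otherwise rank above E, the subordination swaps them.

B, E, C, A, F, D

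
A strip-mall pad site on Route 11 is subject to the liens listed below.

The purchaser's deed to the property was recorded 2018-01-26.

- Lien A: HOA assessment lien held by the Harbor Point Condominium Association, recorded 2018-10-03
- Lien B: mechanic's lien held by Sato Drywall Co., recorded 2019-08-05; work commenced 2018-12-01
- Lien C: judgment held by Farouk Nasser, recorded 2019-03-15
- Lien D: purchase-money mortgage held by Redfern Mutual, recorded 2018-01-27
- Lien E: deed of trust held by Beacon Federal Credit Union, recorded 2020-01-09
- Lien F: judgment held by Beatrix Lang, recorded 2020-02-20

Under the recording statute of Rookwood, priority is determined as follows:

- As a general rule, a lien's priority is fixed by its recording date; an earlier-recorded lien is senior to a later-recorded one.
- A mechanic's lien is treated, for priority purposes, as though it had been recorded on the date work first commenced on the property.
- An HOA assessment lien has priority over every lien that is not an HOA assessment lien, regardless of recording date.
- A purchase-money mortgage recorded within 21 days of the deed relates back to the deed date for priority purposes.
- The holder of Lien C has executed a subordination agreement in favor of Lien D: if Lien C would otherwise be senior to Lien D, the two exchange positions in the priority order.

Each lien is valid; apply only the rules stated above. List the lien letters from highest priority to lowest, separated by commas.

A, D, B, C, E, F

First, effective dates: B is treated as recorded 2018-12-01, the work-commencement date; D relates back to the deed date 2018-01-26.
A is an HOA assessment lien, so it outranks all other liens regardless of date.
Remaining liens by effective date: D (2018-01-26), B (2018-12-01), C (2019-03-15), E (2020-01-09), F (2020-02-20).
C is already junior to D, so the subordination agreement changes nothing.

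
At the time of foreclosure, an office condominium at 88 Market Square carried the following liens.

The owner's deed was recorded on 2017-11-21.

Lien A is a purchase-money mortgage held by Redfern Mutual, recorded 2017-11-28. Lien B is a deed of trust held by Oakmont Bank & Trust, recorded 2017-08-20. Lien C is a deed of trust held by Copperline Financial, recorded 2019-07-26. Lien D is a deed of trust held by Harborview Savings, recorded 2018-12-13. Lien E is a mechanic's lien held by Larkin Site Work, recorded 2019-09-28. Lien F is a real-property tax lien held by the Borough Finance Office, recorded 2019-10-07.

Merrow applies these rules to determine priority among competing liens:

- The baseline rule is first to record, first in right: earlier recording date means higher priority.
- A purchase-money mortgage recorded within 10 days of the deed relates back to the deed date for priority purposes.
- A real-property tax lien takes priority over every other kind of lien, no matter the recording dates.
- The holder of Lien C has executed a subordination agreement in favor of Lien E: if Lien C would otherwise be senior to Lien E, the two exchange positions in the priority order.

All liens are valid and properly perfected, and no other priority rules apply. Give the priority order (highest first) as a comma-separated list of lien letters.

F, B, A, D, E, C

Effective dates after the stated exceptions: A relates back to the deed date 2017-11-21.
As a real-property tax lien, F is senior to every other lien.
The other liens, earliest effective date first: B (2017-08-20), A (2017-11-21), D (2018-12-13), C (2019-07-26), E (2019-09-28).
The subordination applies — C was senior to E — so C and E swap.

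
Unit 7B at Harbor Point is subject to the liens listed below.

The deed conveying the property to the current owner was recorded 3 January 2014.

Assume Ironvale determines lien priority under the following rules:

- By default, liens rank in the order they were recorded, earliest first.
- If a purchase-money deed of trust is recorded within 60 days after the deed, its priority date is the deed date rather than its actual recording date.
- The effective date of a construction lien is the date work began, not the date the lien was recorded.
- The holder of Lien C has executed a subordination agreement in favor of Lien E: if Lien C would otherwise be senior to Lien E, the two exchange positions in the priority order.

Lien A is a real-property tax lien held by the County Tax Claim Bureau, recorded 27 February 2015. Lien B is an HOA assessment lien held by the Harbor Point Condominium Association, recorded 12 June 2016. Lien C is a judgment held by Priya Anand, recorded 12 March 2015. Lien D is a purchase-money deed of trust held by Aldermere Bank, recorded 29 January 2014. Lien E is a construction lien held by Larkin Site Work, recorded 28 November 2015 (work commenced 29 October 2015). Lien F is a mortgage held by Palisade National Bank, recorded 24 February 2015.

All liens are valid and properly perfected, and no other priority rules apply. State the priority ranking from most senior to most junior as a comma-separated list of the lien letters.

D, F, A, E, C, B

First, effective dates: D was recorded within the 60-day window, so its effective date is the deed date 3 January 2014; E relates back to 29 October 2015 (work commenced).
By effective date, earliest first: D (3 January 2014), F (24 February 2015), A (27 February 2015), C (12 March 2015), E (29 October 2015), B (12 June 2016).
C would otherwise be senior to E, so under the subordination agreement C and E exchange positions.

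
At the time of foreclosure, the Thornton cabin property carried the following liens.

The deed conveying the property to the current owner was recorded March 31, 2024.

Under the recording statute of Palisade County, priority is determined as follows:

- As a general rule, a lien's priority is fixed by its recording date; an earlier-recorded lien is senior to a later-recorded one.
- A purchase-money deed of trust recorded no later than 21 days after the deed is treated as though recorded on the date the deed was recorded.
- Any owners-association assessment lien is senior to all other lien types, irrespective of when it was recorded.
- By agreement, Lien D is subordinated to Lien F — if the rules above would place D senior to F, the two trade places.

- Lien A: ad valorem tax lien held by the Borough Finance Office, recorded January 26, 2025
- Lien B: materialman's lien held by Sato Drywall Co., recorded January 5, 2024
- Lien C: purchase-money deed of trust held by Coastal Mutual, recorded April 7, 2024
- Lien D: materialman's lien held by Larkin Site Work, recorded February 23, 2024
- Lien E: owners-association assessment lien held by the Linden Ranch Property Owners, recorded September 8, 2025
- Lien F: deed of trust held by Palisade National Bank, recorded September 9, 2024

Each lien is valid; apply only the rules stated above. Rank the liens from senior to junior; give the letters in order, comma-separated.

Adjusting effective dates: C's effective date is the deed date, March 31, 2024.
E is an owners-association assessment lien, so it outranks all other liens regardless of date.
The other liens, earliest effective date first: B (January 5, 2024), D (February 23, 2024), C (March 31, 2024), F (September 9, 2024), A (January 26, 2025).
D would otherwise be senior to F, so under the subordination agreement D and F exchange positions.

E, B, F, C, D, A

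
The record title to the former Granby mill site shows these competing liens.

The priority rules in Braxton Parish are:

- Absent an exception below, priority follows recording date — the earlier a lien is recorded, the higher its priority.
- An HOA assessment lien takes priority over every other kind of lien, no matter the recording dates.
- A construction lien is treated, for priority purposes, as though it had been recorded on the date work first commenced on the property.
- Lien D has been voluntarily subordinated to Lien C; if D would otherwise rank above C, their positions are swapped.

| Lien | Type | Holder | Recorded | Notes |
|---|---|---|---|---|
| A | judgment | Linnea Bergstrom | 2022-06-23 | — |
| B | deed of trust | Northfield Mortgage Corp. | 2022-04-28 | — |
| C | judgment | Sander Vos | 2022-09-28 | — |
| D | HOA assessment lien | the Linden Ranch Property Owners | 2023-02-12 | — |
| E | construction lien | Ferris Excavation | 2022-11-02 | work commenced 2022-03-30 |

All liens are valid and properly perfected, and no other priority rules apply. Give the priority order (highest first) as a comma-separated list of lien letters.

Effective dates after the stated exceptions: E's effective date is 2022-03-30, when work began.
D is an HOA assessment lien and takes priority over every other lien.
Ordering the rest by effective date: E (2022-03-30), B (2022-04-28), A (2022-06-23), C (2022-09-28).
Because D would otherwise rank above C, the subordination swaps them.

C, E, B, A, D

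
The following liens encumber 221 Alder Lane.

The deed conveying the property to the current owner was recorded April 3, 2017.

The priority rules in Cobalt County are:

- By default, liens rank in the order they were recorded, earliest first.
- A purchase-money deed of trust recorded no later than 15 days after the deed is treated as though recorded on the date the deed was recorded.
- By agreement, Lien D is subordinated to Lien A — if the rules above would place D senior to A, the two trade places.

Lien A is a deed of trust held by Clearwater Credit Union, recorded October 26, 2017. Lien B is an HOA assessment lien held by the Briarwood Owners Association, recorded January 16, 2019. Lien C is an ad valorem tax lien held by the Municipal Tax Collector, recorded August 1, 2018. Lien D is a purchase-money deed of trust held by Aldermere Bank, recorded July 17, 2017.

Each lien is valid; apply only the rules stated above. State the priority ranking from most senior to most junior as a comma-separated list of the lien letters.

First, effective dates: D was recorded 105 days after the deed — beyond 15 days — so no relation-back applies.
By effective date: D (July 17, 2017), A (October 26, 2017), C (August 1, 2018), B (January 16, 2019).
D is senior to A before the subordination, so the two trade places.

A, D, C, B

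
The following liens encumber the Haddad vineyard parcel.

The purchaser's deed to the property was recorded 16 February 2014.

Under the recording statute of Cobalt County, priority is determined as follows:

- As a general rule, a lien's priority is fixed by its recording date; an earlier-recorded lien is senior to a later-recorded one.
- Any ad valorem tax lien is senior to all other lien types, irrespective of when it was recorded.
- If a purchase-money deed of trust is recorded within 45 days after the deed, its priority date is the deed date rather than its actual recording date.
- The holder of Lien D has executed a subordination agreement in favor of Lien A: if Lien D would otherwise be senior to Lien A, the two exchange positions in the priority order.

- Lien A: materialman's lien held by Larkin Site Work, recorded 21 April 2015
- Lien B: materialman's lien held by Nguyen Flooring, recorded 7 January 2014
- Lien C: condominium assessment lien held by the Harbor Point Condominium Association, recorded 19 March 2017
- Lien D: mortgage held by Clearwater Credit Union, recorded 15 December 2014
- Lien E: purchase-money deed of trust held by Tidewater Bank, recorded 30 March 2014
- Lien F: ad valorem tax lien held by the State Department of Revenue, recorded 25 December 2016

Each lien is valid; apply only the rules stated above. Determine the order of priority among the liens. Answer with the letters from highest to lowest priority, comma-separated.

Effective dates after the stated exceptions: E was recorded within the 45-day window, so its effective date is the deed date 16 February 2014.
F, as an ad valorem tax lien, has superpriority and ranks first.
Remaining liens by effective date: B (7 January 2014), E (16 February 2014), D (15 December 2014), A (21 April 2015), C (19 March 2017).
D is senior to A before the subordination, so the two trade places.

F, B, E, A, D, C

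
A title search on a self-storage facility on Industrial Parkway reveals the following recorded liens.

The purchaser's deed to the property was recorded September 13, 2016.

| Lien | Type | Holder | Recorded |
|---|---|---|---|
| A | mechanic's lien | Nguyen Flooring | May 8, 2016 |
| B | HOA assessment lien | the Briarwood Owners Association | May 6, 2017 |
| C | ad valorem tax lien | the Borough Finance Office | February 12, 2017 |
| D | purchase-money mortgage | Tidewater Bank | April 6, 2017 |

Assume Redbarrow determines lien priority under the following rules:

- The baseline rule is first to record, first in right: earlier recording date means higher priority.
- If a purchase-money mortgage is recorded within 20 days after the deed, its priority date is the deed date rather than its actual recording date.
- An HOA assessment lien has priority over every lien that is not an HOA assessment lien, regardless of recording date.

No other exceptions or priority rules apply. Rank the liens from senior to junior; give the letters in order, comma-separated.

First, effective dates: D was recorded 205 days after the deed — beyond 20 days — so no relation-back applies.
B is an HOA assessment lien and takes priority over every other lien.
Remaining liens by effective date: A (May 8, 2016), C (February 12, 2017), D (April 6, 2017).

B, A, C, D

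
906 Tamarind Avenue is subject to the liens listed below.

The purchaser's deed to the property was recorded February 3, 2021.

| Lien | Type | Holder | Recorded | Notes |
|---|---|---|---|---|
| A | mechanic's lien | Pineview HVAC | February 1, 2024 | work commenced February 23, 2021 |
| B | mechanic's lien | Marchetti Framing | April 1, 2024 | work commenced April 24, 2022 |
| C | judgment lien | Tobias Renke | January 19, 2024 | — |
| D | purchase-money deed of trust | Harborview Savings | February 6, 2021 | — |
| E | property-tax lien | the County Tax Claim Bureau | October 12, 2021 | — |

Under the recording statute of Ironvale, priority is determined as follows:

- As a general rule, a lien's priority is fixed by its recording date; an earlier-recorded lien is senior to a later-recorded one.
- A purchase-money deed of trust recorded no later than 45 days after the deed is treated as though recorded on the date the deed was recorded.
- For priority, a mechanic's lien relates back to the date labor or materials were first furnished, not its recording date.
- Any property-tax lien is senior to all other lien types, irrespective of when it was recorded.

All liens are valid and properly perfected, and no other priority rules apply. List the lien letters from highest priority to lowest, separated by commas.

E, D, A, B, C

Effective dates after the stated exceptions: A is treated as recorded February 23, 2021, the work-commencement date; B's effective date is April 24, 2022, when work began; D's effective date is the deed date, February 3, 2021.
As a property-tax lien, E is senior to every other lien.
Among the remaining liens, by effective date: D (February 3, 2021), A (February 23, 2021), B (April 24, 2022), C (January 19, 2024).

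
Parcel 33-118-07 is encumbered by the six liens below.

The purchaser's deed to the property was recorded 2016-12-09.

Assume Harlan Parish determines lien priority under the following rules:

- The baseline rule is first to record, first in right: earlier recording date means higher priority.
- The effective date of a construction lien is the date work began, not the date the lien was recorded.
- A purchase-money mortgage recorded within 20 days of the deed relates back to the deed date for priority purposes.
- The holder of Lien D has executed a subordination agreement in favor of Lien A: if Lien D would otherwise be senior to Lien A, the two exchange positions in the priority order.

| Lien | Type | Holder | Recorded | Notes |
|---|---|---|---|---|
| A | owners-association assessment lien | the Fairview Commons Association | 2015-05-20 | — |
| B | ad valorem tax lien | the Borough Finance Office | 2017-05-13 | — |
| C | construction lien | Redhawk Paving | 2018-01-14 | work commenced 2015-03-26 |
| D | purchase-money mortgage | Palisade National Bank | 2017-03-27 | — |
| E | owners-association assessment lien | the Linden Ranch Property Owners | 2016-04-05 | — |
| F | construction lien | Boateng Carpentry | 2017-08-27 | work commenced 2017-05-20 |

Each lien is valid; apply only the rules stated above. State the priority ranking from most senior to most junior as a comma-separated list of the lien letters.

C, A, E, D, B, F

Effective dates: C is treated as recorded 2015-03-26, the work-commencement date; D was recorded 108 days after the deed, outside the 20-day window, so it keeps its recording date; F's effective date is 2017-05-20, when work began.
Sorted by effective date: C (2015-03-26), A (2015-05-20), E (2016-04-05), D (2017-03-27), B (2017-05-13), F (2017-05-20).
Since D is not senior to A, the subordination leaves the order unchanged.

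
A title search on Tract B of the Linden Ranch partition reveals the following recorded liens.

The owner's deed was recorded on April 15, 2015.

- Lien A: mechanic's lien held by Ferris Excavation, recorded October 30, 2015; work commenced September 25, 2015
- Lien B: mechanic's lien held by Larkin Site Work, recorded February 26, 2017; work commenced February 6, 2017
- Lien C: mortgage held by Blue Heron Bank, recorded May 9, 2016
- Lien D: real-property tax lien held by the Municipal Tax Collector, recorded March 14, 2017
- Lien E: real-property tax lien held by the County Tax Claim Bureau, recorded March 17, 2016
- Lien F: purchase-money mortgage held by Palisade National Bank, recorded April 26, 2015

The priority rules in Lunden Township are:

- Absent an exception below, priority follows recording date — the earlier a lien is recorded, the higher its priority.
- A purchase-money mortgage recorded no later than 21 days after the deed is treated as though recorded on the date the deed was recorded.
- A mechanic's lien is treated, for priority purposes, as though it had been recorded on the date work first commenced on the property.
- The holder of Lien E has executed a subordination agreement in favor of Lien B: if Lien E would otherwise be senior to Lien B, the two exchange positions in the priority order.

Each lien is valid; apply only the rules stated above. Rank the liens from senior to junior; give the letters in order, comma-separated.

F, A, B, C, E, D

Effective dates: A relates back to September 25, 2015 (work commenced); B relates back to February 6, 2017 (work commenced); F's effective date is the deed date, April 15, 2015.
By effective date, earliest first: F (April 15, 2015), A (September 25, 2015), E (March 17, 2016), C (May 9, 2016), B (February 6, 2017), D (March 14, 2017).
The subordination applies — E was senior to B — so E and B swap.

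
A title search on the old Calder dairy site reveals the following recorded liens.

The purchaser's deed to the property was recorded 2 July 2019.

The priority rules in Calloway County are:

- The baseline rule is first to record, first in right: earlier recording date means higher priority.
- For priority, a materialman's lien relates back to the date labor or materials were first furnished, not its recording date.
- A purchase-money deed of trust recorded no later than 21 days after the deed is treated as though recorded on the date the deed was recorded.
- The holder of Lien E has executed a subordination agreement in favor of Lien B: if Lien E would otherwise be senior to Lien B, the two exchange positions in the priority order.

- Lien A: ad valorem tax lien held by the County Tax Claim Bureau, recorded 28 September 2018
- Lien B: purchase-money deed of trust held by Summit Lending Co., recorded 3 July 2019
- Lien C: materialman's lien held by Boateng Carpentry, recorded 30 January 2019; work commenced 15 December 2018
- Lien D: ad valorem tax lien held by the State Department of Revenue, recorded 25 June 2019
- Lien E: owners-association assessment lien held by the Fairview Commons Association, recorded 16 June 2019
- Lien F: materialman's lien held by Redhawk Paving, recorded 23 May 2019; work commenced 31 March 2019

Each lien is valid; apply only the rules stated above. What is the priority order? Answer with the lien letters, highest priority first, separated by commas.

A, C, F, B, D, E

First, effective dates: B's effective date is the deed date, 2 July 2019; C is treated as recorded 15 December 2018, the work-commencement date; F is treated as recorded 31 March 2019, the work-commencement date.
Ordering by effective date: A (28 September 2018), C (15 December 2018), F (31 March 2019), E (16 June 2019), D (25 June 2019), B (2 July 2019).
E would otherwise be senior to B, so under the subordination agreement E and B exchange positions.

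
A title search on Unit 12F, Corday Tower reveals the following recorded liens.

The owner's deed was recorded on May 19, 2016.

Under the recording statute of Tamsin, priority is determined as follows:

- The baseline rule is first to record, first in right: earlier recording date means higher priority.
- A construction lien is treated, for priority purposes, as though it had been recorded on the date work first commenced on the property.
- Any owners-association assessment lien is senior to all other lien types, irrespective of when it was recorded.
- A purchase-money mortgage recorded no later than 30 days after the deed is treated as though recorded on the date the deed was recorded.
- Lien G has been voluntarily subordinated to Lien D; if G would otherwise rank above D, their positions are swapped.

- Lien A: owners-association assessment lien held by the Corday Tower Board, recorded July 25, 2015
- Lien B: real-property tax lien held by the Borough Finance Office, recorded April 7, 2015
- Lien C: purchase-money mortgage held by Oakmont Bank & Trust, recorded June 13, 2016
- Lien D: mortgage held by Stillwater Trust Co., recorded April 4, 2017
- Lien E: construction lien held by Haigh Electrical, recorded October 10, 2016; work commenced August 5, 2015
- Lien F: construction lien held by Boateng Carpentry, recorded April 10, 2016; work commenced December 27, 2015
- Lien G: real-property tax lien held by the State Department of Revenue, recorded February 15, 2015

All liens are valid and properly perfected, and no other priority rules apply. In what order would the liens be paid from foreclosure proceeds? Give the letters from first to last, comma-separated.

A, D, B, E, F, C, G

Effective dates: C's effective date is the deed date, May 19, 2016; E is treated as recorded August 5, 2015, the work-commencement date; F relates back to December 27, 2015 (work commenced).
A is an owners-association assessment lien, so it outranks all other liens regardless of date.
Remaining liens by effective date: G (February 15, 2015), B (April 7, 2015), E (August 5, 2015), F (December 27, 2015), C (May 19, 2016), D (April 4, 2017).
G would otherwise be senior to D, so under the subordination agreement G and D exchange positions.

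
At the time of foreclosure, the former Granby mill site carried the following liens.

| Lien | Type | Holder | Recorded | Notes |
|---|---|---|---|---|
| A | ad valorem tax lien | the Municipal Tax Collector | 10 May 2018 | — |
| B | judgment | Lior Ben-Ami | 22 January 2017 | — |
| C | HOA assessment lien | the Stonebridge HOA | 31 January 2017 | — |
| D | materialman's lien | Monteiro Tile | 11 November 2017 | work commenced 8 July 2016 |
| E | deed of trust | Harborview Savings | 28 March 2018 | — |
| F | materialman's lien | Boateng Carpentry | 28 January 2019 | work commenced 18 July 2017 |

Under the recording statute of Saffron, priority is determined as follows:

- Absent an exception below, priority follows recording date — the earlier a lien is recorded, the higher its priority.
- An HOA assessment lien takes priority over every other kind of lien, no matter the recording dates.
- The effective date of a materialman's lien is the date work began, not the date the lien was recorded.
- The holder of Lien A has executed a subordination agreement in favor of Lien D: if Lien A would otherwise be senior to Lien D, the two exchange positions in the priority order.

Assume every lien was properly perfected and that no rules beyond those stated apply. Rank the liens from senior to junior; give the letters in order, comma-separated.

C, D, B, F, E, A

First, effective dates: D relates back to 8 July 2016 (work commenced); F relates back to 18 July 2017 (work commenced).
As an HOA assessment lien, C is senior to every other lien.
Among the remaining liens, by effective date: D (8 July 2016), B (22 January 2017), F (18 July 2017), E (28 March 2018), A (10 May 2018).
A already ranks below D; the subordination has no effect.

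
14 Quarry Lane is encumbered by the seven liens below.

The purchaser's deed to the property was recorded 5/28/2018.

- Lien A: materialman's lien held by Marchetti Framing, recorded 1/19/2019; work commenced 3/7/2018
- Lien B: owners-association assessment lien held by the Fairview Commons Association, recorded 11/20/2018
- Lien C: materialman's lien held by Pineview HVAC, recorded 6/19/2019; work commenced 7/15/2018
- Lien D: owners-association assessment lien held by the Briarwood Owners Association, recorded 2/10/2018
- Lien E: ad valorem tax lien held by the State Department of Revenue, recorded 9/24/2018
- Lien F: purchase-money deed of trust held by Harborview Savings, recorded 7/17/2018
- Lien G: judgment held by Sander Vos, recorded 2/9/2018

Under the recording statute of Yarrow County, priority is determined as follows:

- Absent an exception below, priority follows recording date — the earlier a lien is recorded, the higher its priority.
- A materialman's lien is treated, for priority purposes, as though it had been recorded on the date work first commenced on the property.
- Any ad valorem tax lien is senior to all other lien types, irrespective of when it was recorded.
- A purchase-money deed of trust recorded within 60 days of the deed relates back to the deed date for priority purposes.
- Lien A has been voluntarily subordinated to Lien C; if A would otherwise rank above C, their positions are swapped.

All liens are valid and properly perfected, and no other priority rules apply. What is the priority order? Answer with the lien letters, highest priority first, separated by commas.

Adjusting effective dates: A's effective date is 3/7/2018, when work began; C is treated as recorded 7/15/2018, the work-commencement date; F was recorded within the 60-day window, so its effective date is the deed date 5/28/2018.
E is an ad valorem tax lien and takes priority over every other lien.
Among the remaining liens, by effective date: G (2/9/2018), D (2/10/2018), A (3/7/2018), F (5/28/2018), C (7/15/2018), B (11/20/2018).
Because A would otherwise rank above C, the subordination swaps them.

E, G, D, C, F, A, B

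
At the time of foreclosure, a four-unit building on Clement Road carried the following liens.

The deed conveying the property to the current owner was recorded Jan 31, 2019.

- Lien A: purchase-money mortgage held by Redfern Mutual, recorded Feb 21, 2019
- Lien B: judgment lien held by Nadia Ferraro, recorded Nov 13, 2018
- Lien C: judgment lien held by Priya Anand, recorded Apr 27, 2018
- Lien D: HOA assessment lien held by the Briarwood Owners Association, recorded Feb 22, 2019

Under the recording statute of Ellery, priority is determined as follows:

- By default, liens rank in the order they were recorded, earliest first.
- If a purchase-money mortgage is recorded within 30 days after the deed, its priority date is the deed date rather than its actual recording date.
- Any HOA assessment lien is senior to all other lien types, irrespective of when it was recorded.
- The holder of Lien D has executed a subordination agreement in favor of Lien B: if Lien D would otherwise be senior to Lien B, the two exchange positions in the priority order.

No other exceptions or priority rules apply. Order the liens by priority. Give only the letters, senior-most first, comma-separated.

B, C, D, A

Effective dates: A relates back to the deed date Jan 31, 2019.
D, as an HOA assessment lien, has superpriority and ranks first.
Remaining liens by effective date: C (Apr 27, 2018), B (Nov 13, 2018), A (Jan 31, 2019).
The subordination applies — D was senior to B — so D and B swap.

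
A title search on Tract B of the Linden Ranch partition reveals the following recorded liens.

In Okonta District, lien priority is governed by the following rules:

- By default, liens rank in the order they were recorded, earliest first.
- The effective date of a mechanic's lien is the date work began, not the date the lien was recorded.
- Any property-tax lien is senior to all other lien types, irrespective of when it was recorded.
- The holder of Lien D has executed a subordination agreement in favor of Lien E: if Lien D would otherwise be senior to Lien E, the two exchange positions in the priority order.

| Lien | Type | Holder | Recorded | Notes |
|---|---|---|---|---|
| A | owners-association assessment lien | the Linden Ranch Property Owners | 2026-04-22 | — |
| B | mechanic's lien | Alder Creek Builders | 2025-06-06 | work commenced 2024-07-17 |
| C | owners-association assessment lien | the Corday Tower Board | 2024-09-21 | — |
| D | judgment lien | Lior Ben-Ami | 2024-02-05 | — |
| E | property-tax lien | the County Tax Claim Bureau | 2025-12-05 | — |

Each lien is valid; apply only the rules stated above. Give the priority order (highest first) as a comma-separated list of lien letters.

E, D, B, C, A

Effective dates after the stated exceptions: B relates back to 2024-07-17 (work commenced).
E, as a property-tax lien, has superpriority and ranks first.
The other liens, earliest effective date first: D (2024-02-05), B (2024-07-17), C (2024-09-21), A (2026-04-22).
D is already junior to E, so the subordination agreement changes nothing.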